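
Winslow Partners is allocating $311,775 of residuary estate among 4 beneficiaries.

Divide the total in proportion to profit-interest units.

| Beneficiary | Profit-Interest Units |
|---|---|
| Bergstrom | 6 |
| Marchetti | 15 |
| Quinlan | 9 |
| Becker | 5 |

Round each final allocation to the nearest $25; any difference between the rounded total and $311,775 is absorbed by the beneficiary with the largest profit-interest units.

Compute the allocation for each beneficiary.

Profit-interest units total: 35.
Unrounded shares: Bergstrom 6/35 × $311,775 = 53,447.14; Marchetti 15/35 × $311,775 = 133,617.86; Quinlan 9/35 × $311,775 = 80,170.71; Becker 5/35 × $311,775 = 44,539.29.
At nearest $25: Bergstrom $53,450; Marchetti $133,625; Quinlan $80,175; Becker $44,550. Sum = $311,800.
Difference $311,775 − $311,800 = −$25 applied to largest profit-interest units (Marchetti): Marchetti becomes $133,600.

Bergstrom: $53,450; Marchetti: $133,600; Quinlan: $80,175; Becker: $44,550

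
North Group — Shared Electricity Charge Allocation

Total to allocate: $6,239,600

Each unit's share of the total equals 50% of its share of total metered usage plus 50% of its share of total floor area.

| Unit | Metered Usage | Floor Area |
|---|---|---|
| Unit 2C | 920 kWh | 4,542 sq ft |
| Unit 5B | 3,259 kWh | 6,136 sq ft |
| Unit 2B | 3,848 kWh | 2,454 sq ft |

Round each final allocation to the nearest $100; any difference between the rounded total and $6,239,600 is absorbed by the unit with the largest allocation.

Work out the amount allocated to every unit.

Unit 2C: $1,436,600 · Unit 5B: $2,724,400 · Unit 2B: $2,078,600

Totals — metered usage 8,027, floor area 13,132.
Blended shares (50% metered usage + 50% floor area): Unit 2C 0.2302; Unit 5B 0.4366; Unit 2B 0.3331.
Raw shares: Unit 2C 1,436,623.78; Unit 5B 2,724,397.46; Unit 2B 2,078,578.76.
Rounded to nearest $100: Unit 2C $1,436,600; Unit 5B $2,724,400; Unit 2B $2,078,600. Sum = $6,239,600.
Sum already equals the total — no adjustment.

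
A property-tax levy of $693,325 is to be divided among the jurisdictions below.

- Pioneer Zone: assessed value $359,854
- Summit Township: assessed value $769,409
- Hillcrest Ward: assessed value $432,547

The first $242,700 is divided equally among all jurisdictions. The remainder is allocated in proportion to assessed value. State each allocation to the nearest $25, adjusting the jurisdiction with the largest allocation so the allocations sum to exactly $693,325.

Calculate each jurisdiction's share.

Pioneer Zone: $184,725 | Summit Township: $302,900 | Hillcrest Ward: $205,700

First tranche $242,700 split equally: $80,900 each.
Remainder $450,625 by assessed value (total 1,561,810): Pioneer Zone 103,827.74 → $103,825; Summit Township 221,995.59 → $222,000; Hillcrest Ward 124,801.67 → $124,800.
Totals: Pioneer Zone $80,900 + $103,825 = $184,725; Summit Township $80,900 + $222,000 = $302,900; Hillcrest Ward $80,900 + $124,800 = $205,700.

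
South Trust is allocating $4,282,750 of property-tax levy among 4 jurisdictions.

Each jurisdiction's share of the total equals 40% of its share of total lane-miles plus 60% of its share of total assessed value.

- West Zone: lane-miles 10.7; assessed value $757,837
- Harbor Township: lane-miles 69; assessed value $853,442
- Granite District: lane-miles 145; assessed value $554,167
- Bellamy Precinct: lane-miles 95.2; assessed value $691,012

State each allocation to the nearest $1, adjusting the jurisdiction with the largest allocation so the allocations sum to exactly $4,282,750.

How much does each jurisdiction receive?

Totals — lane-miles 319.9, assessed value 2,856,458.
Blended shares (40% lane-miles + 60% assessed value): West Zone 0.1726; Harbor Township 0.2655; Granite District 0.2977; Bellamy Precinct 0.2642.
Unrounded shares: West Zone 739,044.65; Harbor Township 1,137,253.22; Granite District 1,275,015.92; Bellamy Precinct 1,131,436.21.
Rounded to nearest $1: West Zone $739,045; Harbor Township $1,137,253; Granite District $1,275,016; Bellamy Precinct $1,131,436. Sum = $4,282,750.
Rounded total matches; no reconciliation needed.

West Zone: $739,045 | Harbor Township: $1,137,253 | Granite District: $1,275,016 | Bellamy Precinct: $1,131,436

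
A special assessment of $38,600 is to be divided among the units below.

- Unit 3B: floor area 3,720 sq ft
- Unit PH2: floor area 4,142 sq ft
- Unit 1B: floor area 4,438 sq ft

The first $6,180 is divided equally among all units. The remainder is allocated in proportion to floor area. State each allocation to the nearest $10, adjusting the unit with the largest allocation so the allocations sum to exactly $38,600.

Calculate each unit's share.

Unit 3B: $11,870 | Unit PH2: $12,980 | Unit 1B: $13,750

First tranche $6,180 split equally: $2,060 each.
Remainder $32,420 by floor area (total 12,300): Unit 3B 9,805.07 → $9,810; Unit PH2 10,917.37 → $10,920; Unit 1B 11,697.56 → $11,700.
Rounding difference −$10 on remainder applied to Unit 1B.
Totals: Unit 3B $2,060 + $9,810 = $11,870; Unit PH2 $2,060 + $10,920 = $12,980; Unit 1B $2,060 + $11,690 = $13,750.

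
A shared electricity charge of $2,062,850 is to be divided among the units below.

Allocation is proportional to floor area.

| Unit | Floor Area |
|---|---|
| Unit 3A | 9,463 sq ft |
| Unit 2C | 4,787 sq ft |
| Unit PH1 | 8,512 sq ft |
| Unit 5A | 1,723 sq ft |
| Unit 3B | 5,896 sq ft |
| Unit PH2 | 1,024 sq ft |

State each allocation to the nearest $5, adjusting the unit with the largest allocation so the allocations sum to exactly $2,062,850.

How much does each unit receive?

Unit 3A: $621,585; Unit 2C: $314,435; Unit PH1: $559,115; Unit 5A: $113,175; Unit 3B: $387,280; Unit PH2: $67,260

Combined floor area = 31,405.
Pro-rata amounts: Unit 3A 9,463/31,405 × $2,062,850 = 621,580.94; Unit 2C 4,787/31,405 × $2,062,850 = 314,436.01; Unit PH1 8,512/31,405 × $2,062,850 = 559,114.13; Unit 5A 1,723/31,405 × $2,062,850 = 113,175.94; Unit 3B 5,896/31,405 × $2,062,850 = 387,281.12; Unit PH2 1,024/31,405 × $2,062,850 = 67,261.85.
Rounded to nearest $5: Unit 3A $621,580; Unit 2C $314,435; Unit PH1 $559,115; Unit 5A $113,175; Unit 3B $387,280; Unit PH2 $67,260. Sum = $2,062,845.
Difference $2,062,850 − $2,062,845 = +$5 applied to largest allocation (Unit 3A): Unit 3A becomes $621,585.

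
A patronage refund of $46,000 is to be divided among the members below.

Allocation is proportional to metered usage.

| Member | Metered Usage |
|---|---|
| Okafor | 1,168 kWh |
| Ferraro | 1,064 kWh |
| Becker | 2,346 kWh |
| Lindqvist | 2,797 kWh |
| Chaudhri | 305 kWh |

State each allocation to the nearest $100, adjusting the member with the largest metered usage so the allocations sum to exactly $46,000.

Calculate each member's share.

Sum of metered usage: 7,680.
Pro-rata amounts: Okafor 1,168/7,680 × $46,000 = 6,995.83; Ferraro 1,064/7,680 × $46,000 = 6,372.92; Becker 2,346/7,680 × $46,000 = 14,051.56; Lindqvist 2,797/7,680 × $46,000 = 16,752.86; Chaudhri 305/7,680 × $46,000 = 1,826.82.
Rounded to nearest $100: Okafor $7,000; Ferraro $6,400; Becker $14,100; Lindqvist $16,800; Chaudhri $1,800. Sum = $46,100.
Difference $46,000 − $46,100 = −$100 applied to largest metered usage (Lindqvist): Lindqvist becomes $16,700.

Okafor: $7,000; Ferraro: $6,400; Becker: $14,100; Lindqvist: $16,700; Chaudhri: $1,800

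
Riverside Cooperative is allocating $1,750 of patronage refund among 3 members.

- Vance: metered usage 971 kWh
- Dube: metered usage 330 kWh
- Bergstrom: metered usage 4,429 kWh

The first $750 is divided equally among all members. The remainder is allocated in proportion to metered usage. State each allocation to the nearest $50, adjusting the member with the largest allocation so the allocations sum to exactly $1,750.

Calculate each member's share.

Equal tier: $750 ÷ 3 = $250 apiece.
Remainder $1,000 by metered usage (total 5,730): Vance 169.46 → $150; Dube 57.59 → $50; Bergstrom 772.95 → $750.
Rounding difference +$50 on remainder applied to Bergstrom.
Totals: Vance $250 + $150 = $400; Dube $250 + $50 = $300; Bergstrom $250 + $800 = $1,050.

Vance: $400; Dube: $300; Bergstrom: $1,050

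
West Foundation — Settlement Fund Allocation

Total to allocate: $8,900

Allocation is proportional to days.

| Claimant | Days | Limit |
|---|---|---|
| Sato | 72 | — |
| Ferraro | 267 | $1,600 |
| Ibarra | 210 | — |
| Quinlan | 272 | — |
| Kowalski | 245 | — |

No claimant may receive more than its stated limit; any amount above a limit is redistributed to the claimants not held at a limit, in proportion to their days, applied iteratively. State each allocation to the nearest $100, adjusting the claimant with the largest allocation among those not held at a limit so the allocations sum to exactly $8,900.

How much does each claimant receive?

Sato: $700; Ferraro: $1,600; Ibarra: $1,900; Quinlan: $2,500; Kowalski: $2,200

Days total: 1,066.
Proportional shares (ignoring caps): Sato 601.13; Ferraro 2,229.17; Ibarra 1,753.28; Quinlan 2,270.92; Kowalski 2,045.50.
Capped: Ferraro ($1,600); remaining pool $7,300 reallocated over remaining days 799.
Shares after redistribution: Sato 657.82 → $700; Ibarra 1,918.65 → $1,900; Quinlan 2,485.11 → $2,500; Kowalski 2,238.42 → $2,200.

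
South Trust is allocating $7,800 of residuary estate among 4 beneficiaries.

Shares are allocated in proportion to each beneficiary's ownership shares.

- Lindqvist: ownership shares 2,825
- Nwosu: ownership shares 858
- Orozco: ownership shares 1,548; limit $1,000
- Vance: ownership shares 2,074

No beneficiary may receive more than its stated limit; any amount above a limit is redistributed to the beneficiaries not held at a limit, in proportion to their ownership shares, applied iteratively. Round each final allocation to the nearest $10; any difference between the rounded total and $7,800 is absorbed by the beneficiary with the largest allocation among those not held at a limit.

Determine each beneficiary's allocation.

Lindqvist: $3,340 · Nwosu: $1,010 · Orozco: $1,000 · Vance: $2,450

Combined ownership shares = 7,305.
Pro-rata shares before constraints: Lindqvist 3,016.43; Nwosu 916.14; Orozco 1,652.90; Vance 2,214.54.
Held at cap: Orozco ($1,000); balance $6,800 reallocated over remaining ownership shares 5,757.
Shares after redistribution: Lindqvist 3,336.81 → $3,340; Nwosu 1,013.44 → $1,010; Vance 2,449.75 → $2,450.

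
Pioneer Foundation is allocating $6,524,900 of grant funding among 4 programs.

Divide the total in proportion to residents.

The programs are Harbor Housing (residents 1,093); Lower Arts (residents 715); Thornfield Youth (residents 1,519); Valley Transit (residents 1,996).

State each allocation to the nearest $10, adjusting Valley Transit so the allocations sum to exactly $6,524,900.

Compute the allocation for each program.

Sum of residents: 5,323.
Proportional shares: Harbor Housing 1,093/5,323 × $6,524,900 = 1,339,792.54; Lower Arts 715/5,323 × $6,524,900 = 876,442.51; Thornfield Youth 1,519/5,323 × $6,524,900 = 1,861,980.67; Valley Transit 1,996/5,323 × $6,524,900 = 2,446,684.28.
After rounding ($10): Harbor Housing $1,339,790; Lower Arts $876,440; Thornfield Youth $1,861,980; Valley Transit $2,446,680. Sum = $6,524,890.
Difference $6,524,900 − $6,524,890 = +$10 applied to Valley Transit: Valley Transit becomes $2,446,690.

Harbor Housing: $1,339,790 · Lower Arts: $876,440 · Thornfield Youth: $1,861,980 · Valley Transit: $2,446,690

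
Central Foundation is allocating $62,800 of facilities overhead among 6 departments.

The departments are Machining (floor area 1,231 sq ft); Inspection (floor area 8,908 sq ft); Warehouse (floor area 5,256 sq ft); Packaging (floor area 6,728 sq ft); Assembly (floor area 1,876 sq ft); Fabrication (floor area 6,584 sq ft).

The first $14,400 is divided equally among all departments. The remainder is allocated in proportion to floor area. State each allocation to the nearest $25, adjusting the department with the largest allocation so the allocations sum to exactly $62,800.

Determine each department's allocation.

$14,400 shared equally gives $2,400 per department.
Remainder $48,400 by floor area (total 30,583): Machining 1,948.15 → $1,950; Inspection 14,097.61 → $14,100; Warehouse 8,318.03 → $8,325; Packaging 10,647.59 → $10,650; Assembly 2,968.92 → $2,975; Fabrication 10,419.70 → $10,425.
Rounding difference −$25 on remainder applied to Inspection.
Totals: Machining $2,400 + $1,950 = $4,350; Inspection $2,400 + $14,075 = $16,475; Warehouse $2,400 + $8,325 = $10,725; Packaging $2,400 + $10,650 = $13,050; Assembly $2,400 + $2,975 = $5,375; Fabrication $2,400 + $10,425 = $12,825.

Machining: $4,350 · Inspection: $16,475 · Warehouse: $10,725 · Packaging: $13,050 · Assembly: $5,375 · Fabrication: $12,825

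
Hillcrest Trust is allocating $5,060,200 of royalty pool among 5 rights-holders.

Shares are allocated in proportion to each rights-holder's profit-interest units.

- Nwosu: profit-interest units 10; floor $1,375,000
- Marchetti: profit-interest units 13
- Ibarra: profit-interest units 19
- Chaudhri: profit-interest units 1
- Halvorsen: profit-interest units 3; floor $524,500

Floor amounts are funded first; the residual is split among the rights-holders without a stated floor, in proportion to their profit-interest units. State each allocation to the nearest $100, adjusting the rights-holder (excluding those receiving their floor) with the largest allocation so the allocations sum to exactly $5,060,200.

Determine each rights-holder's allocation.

Nwosu: $1,375,000 · Marchetti: $1,245,100 · Ibarra: $1,819,800 · Chaudhri: $95,800 · Halvorsen: $524,500

Fund the minimums — Nwosu $1,375,000; Halvorsen $524,500. Balance $3,160,700.
Balance split over remaining profit-interest units 33: Marchetti 1,245,124.24 → $1,245,100; Ibarra 1,819,796.97 → $1,819,800; Chaudhri 95,778.79 → $95,800.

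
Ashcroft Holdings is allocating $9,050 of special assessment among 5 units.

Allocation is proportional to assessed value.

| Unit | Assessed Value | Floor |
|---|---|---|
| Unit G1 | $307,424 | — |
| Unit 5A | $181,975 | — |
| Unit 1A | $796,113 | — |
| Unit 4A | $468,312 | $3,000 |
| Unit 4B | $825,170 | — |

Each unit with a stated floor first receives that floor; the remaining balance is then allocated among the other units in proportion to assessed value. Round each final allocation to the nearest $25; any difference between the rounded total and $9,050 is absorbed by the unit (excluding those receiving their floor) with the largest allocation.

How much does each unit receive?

Minimums first: Unit 4A $3,000. Balance $6,050.
Balance split over remaining assessed value 2,110,682: Unit G1 881.19 → $875; Unit 5A 521.61 → $525; Unit 1A 2,281.96 → $2,275; Unit 4B 2,365.24 → $2,375.

Unit G1: $875 · Unit 5A: $525 · Unit 1A: $2,275 · Unit 4A: $3,000 · Unit 4B: $2,375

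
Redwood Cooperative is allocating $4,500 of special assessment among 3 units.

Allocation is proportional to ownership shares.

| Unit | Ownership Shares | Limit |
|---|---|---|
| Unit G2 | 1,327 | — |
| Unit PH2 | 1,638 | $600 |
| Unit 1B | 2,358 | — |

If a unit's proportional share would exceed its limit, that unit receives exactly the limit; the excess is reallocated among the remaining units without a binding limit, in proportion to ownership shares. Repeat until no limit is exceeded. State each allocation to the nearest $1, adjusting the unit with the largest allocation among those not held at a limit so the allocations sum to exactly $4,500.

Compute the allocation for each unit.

Unit G2: $1,404; Unit PH2: $600; Unit 1B: $2,496

Ownership shares total: 5,323.
Proportional shares (ignoring caps): Unit G2 1,121.83; Unit PH2 1,384.75; Unit 1B 1,993.42.
Held at cap: Unit PH2 ($600); remaining pool $3,900 reallocated over remaining ownership shares 3,685.
Redistributed shares: Unit G2 1,404.42 → $1,404; Unit 1B 2,495.58 → $2,496.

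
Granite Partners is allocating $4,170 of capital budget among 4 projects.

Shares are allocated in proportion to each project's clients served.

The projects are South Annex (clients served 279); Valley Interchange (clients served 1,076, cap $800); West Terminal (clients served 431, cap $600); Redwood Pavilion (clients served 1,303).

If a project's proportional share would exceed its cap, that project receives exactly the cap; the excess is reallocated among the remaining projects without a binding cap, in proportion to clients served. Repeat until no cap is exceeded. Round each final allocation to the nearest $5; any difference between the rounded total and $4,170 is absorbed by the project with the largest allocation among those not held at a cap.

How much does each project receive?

South Annex: $490 | Valley Interchange: $800 | West Terminal: $600 | Redwood Pavilion: $2,280

Total clients served = 3,089.
Unconstrained shares: South Annex 376.64; Valley Interchange 1,452.55; West Terminal 581.83; Redwood Pavilion 1,758.99.
Cap binds for Valley Interchange ($800); remaining pool $3,370 reallocated over remaining clients served 2,013.
Cap binds for West Terminal ($600); remaining pool $2,770 reallocated over remaining clients served 1,582.
Remaining shares: South Annex 488.51 → $490; Redwood Pavilion 2,281.49 → $2,280.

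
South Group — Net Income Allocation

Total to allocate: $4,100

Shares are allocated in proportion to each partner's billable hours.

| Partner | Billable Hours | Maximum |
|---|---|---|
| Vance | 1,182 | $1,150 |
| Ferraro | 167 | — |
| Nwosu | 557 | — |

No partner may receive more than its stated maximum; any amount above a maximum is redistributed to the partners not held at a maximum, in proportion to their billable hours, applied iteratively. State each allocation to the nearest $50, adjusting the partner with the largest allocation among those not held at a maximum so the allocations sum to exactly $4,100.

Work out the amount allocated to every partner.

Combined billable hours = 1,906.
Pro-rata shares before constraints: Vance 2,542.60; Ferraro 359.23; Nwosu 1,198.16.
Held at cap: Vance ($1,150); balance $2,950 reallocated over remaining billable hours 724.
Remaining shares: Ferraro 680.46 → $700; Nwosu 2,269.54 → $2,250.

Vance: $1,150 | Ferraro: $700 | Nwosu: $2,250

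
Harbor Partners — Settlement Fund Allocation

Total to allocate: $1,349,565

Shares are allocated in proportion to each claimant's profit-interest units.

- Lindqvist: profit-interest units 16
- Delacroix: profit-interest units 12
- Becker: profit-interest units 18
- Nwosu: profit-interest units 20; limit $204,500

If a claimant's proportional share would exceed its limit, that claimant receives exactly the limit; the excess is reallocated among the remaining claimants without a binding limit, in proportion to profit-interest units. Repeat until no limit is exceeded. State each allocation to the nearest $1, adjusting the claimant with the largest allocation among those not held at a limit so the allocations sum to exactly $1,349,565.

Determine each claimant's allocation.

Lindqvist: $398,283; Delacroix: $298,713; Becker: $448,069; Nwosu: $204,500

Combined profit-interest units = 66.
Pro-rata shares before constraints: Lindqvist 327,167.27; Delacroix 245,375.45; Becker 368,063.18; Nwosu 408,959.09.
Held at cap: Nwosu ($204,500); remaining pool $1,145,065 reallocated over remaining profit-interest units 46.
Remaining shares: Lindqvist 398,283.48 → $398,283; Delacroix 298,712.61 → $298,713; Becker 448,068.91 → $448,069.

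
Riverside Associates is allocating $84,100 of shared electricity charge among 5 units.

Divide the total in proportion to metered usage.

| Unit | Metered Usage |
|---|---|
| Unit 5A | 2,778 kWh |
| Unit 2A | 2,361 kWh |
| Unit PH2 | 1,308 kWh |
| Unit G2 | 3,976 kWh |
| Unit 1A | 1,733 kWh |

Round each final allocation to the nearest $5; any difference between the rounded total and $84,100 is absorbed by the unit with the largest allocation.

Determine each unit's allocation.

Unit 5A: $19,220; Unit 2A: $16,335; Unit PH2: $9,050; Unit G2: $27,505; Unit 1A: $11,990

Total metered usage = 12,156.
Proportional shares: Unit 5A 2,778/12,156 × $84,100 = 19,219.30; Unit 2A 2,361/12,156 × $84,100 = 16,334.33; Unit PH2 1,308/12,156 × $84,100 = 9,049.26; Unit G2 3,976/12,156 × $84,100 = 27,507.54; Unit 1A 1,733/12,156 × $84,100 = 11,989.58.
Rounded to nearest $5: Unit 5A $19,220; Unit 2A $16,335; Unit PH2 $9,050; Unit G2 $27,510; Unit 1A $11,990. Sum = $84,105.
Difference $84,100 − $84,105 = −$5 applied to largest allocation (Unit G2): Unit G2 becomes $27,505.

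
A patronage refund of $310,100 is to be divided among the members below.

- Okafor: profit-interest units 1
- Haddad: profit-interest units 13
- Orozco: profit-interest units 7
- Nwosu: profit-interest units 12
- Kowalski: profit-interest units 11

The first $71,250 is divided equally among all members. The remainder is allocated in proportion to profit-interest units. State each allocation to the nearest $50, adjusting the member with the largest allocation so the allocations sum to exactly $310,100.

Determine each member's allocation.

Okafor: $19,700; Haddad: $84,800; Orozco: $52,250; Nwosu: $79,400; Kowalski: $73,950

$71,250 shared equally gives $14,250 per member.
Remainder $238,850 by profit-interest units (total 44): Okafor 5,428.41 → $5,450; Haddad 70,569.32 → $70,550; Orozco 37,998.86 → $38,000; Nwosu 65,140.91 → $65,150; Kowalski 59,712.50 → $59,700.
Totals: Okafor $14,250 + $5,450 = $19,700; Haddad $14,250 + $70,550 = $84,800; Orozco $14,250 + $38,000 = $52,250; Nwosu $14,250 + $65,150 = $79,400; Kowalski $14,250 + $59,700 = $73,950.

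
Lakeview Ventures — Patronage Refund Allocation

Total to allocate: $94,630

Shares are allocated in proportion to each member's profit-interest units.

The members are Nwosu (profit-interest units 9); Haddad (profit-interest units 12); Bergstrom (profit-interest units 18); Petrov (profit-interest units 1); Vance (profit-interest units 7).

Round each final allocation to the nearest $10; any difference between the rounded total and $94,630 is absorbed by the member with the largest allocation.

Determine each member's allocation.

Nwosu: $18,120; Haddad: $24,160; Bergstrom: $36,250; Petrov: $2,010; Vance: $14,090

Profit-interest units total: 47.
Unrounded shares: Nwosu 9/47 × $94,630 = 18,120.64; Haddad 12/47 × $94,630 = 24,160.85; Bergstrom 18/47 × $94,630 = 36,241.28; Petrov 1/47 × $94,630 = 2,013.40; Vance 7/47 × $94,630 = 14,093.83.
At nearest $10: Nwosu $18,120; Haddad $24,160; Bergstrom $36,240; Petrov $2,010; Vance $14,090. Sum = $94,620.
Difference $94,630 − $94,620 = +$10 applied to largest allocation (Bergstrom): Bergstrom becomes $36,250.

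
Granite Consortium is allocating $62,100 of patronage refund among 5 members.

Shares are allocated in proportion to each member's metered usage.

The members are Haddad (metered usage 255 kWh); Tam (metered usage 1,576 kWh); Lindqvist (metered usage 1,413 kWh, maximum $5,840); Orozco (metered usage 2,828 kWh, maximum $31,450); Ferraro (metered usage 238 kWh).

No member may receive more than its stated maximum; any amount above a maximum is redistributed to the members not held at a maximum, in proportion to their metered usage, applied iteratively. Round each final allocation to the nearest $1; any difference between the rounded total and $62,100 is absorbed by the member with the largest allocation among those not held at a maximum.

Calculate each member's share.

Total metered usage = 6,310.
Pro-rata shares before constraints: Haddad 2,509.59; Tam 15,510.24; Lindqvist 13,906.07; Orozco 27,831.82; Ferraro 2,342.28.
Held at cap: Lindqvist ($5,840); residual $56,260 reallocated over remaining metered usage 4,897.
Held at cap: Orozco ($31,450); residual $24,810 reallocated over remaining metered usage 2,069.
Redistributed shares: Haddad 3,057.78 → $3,058; Tam 18,898.29 → $18,898; Ferraro 2,853.93 → $2,854.

Haddad: $3,058; Tam: $18,898; Lindqvist: $5,840; Orozco: $31,450; Ferraro: $2,854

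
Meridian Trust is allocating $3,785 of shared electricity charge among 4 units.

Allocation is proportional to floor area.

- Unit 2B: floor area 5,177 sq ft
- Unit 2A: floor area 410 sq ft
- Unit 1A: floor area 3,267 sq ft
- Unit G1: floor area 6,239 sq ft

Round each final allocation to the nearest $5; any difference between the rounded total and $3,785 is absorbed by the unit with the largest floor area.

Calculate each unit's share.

Sum of floor area: 5,177 + 410 + 3,267 + 6,239 = 15,093.
Raw shares: Unit 2B 1,298.28; Unit 2A 102.82; Unit 1A 819.29; Unit G1 1,564.61.
Rounded to nearest $5: Unit 2B $1,300; Unit 2A $105; Unit 1A $820; Unit G1 $1,565. Sum = $3,790.
Difference $3,785 − $3,790 = −$5 applied to largest floor area (Unit G1): Unit G1 becomes $1,560.

Unit 2B: $1,300 · Unit 2A: $105 · Unit 1A: $820 · Unit G1: $1,560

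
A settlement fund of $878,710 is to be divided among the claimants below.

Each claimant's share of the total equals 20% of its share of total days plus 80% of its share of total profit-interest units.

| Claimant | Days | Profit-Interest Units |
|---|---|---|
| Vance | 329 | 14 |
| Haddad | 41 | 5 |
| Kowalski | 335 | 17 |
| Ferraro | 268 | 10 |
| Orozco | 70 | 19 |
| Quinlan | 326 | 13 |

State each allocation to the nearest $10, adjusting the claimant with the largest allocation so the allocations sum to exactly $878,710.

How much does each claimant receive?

Vance: $168,410 · Haddad: $50,330 · Kowalski: $196,210 · Ferraro: $124,530 · Orozco: $180,220 · Quinlan: $159,010

Days total 1,369; profit-interest units total 78.
Composite weights (20% days + 80% profit-interest units): Vance 0.1917; Haddad 0.0573; Kowalski 0.2233; Ferraro 0.1417; Orozco 0.2051; Quinlan 0.1810.
Pro-rata amounts: Vance 168,408.31; Haddad 50,325.33; Kowalski 196,215.77; Ferraro 124,527.94; Orozco 180,221.87; Quinlan 159,010.78.
After rounding ($10): Vance $168,410; Haddad $50,330; Kowalski $196,220; Ferraro $124,530; Orozco $180,220; Quinlan $159,010. Sum = $878,720.
Difference $878,710 − $878,720 = −$10 applied to largest allocation (Kowalski): Kowalski becomes $196,210.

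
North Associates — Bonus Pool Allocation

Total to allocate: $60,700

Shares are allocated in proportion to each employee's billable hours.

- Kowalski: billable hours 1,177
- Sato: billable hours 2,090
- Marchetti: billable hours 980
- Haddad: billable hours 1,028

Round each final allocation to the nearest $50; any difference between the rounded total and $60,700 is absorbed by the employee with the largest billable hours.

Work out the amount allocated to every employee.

Kowalski: $13,550 | Sato: $24,000 | Marchetti: $11,300 | Haddad: $11,850

Total billable hours = 1,177 + 2,090 + 980 + 1,028 = 5,275.
Pro-rata amounts: Kowalski 13,543.87; Sato 24,049.86; Marchetti 11,276.97; Haddad 11,829.31.
After rounding ($50): Kowalski $13,550; Sato $24,050; Marchetti $11,300; Haddad $11,850. Sum = $60,750.
Difference $60,700 − $60,750 = −$50 applied to largest billable hours (Sato): Sato becomes $24,000.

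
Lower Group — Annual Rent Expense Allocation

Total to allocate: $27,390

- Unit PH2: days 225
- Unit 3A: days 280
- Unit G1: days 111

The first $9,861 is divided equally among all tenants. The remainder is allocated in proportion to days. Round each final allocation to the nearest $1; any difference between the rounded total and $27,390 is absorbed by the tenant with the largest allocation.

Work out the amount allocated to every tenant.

First tranche $9,861 split equally: $3,287 each.
Remainder $17,529 by days (total 616): Unit PH2 6,402.64 → $6,403; Unit 3A 7,967.73 → $7,968; Unit G1 3,158.63 → $3,159.
Rounding difference −$1 on remainder applied to Unit 3A.
Totals: Unit PH2 $3,287 + $6,403 = $9,690; Unit 3A $3,287 + $7,967 = $11,254; Unit G1 $3,287 + $3,159 = $6,446.

Unit PH2: $9,690 · Unit 3A: $11,254 · Unit G1: $6,446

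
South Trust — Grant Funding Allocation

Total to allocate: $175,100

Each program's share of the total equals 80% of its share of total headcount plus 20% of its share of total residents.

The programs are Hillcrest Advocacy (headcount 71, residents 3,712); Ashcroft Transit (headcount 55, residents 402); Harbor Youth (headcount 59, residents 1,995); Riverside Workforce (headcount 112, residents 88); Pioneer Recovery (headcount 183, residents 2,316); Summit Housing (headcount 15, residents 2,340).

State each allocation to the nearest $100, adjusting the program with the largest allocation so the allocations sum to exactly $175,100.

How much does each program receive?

Hillcrest Advocacy: $32,100; Ashcroft Transit: $16,900; Harbor Youth: $23,100; Riverside Workforce: $32,000; Pioneer Recovery: $59,200; Summit Housing: $11,800

Totals — headcount 495, residents 10,853.
Combined weights (80% headcount + 20% residents): Hillcrest Advocacy 0.1832; Ashcroft Transit 0.0963; Harbor Youth 0.1321; Riverside Workforce 0.1826; Pioneer Recovery 0.3384; Summit Housing 0.0674.
Unrounded shares: Hillcrest Advocacy 32,070.01; Ashcroft Transit 16,861.60; Harbor Youth 23,133.79; Riverside Workforce 31,978.82; Pioneer Recovery 59,260.32; Summit Housing 11,795.46.
After rounding ($100): Hillcrest Advocacy $32,100; Ashcroft Transit $16,900; Harbor Youth $23,100; Riverside Workforce $32,000; Pioneer Recovery $59,300; Summit Housing $11,800. Sum = $175,200.
Difference $175,100 − $175,200 = −$100 applied to largest allocation (Pioneer Recovery): Pioneer Recovery becomes $59,200.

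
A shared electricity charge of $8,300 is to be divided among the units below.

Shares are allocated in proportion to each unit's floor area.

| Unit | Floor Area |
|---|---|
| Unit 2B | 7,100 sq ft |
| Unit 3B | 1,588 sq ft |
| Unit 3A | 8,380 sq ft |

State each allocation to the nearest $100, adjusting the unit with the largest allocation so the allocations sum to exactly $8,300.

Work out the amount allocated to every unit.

Total floor area = 17,068.
Proportional shares: Unit 2B 7,100/17,068 × $8,300 = 3,452.66; Unit 3B 1,588/17,068 × $8,300 = 772.23; Unit 3A 8,380/17,068 × $8,300 = 4,075.11.
Rounded to nearest $100: Unit 2B $3,500; Unit 3B $800; Unit 3A $4,100. Sum = $8,400.
Difference $8,300 − $8,400 = −$100 applied to largest allocation (Unit 3A): Unit 3A becomes $4,000.

Unit 2B: $3,500 | Unit 3B: $800 | Unit 3A: $4,000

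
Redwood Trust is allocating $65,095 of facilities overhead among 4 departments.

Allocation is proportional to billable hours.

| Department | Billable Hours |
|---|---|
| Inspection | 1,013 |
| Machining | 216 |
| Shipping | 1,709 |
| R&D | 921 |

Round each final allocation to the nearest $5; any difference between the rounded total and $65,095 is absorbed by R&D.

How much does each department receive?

Billable hours total: 3,859.
Raw shares: Inspection 1,013/3,859 × $65,095 = 17,087.65; Machining 216/3,859 × $65,095 = 3,643.57; Shipping 1,709/3,859 × $65,095 = 28,828.03; R&D 921/3,859 × $65,095 = 15,535.76.
At nearest $5: Inspection $17,090; Machining $3,645; Shipping $28,830; R&D $15,535. Sum = $65,100.
Difference $65,095 − $65,100 = −$5 applied to R&D: R&D becomes $15,530.

Inspection: $17,090 · Machining: $3,645 · Shipping: $28,830 · R&D: $15,530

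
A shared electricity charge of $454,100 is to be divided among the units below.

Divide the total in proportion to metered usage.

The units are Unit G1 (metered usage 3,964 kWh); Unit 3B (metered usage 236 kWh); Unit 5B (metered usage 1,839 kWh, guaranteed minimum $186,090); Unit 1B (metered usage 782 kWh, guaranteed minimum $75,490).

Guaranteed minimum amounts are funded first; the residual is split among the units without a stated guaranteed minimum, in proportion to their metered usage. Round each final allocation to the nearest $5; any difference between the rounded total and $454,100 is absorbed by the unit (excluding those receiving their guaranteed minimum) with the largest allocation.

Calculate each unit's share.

Guaranteed amounts: Unit 5B $186,090; Unit 1B $75,490. Residual $192,520.
Residual split over remaining metered usage 4,200: Unit G1 181,702.21 → $181,700; Unit 3B 10,817.79 → $10,820.

Unit G1: $181,700 · Unit 3B: $10,820 · Unit 5B: $186,090 · Unit 1B: $75,490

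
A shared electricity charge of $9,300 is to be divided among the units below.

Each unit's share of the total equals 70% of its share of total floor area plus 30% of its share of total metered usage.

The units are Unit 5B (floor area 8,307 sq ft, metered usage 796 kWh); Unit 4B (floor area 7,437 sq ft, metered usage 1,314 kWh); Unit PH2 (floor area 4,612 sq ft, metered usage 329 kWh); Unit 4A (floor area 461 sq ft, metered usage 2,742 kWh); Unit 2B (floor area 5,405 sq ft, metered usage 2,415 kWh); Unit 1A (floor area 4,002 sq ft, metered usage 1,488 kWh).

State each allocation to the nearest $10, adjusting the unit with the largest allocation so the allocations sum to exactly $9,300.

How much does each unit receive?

Floor area total 30,224; metered usage total 9,084.
Combined weights (70% floor area + 30% metered usage): Unit 5B 0.2187; Unit 4B 0.2156; Unit PH2 0.1177; Unit 4A 0.1012; Unit 2B 0.2049; Unit 1A 0.1418.
Raw shares: Unit 5B 2,033.74; Unit 4B 2,005.44; Unit PH2 1,094.43; Unit 4A 941.46; Unit 2B 1,905.92; Unit 1A 1,319.01.
Rounded to nearest $10: Unit 5B $2,030; Unit 4B $2,010; Unit PH2 $1,090; Unit 4A $940; Unit 2B $1,910; Unit 1A $1,320. Sum = $9,300.
Rounded total matches; no reconciliation needed.

Unit 5B: $2,030; Unit 4B: $2,010; Unit PH2: $1,090; Unit 4A: $940; Unit 2B: $1,910; Unit 1A: $1,320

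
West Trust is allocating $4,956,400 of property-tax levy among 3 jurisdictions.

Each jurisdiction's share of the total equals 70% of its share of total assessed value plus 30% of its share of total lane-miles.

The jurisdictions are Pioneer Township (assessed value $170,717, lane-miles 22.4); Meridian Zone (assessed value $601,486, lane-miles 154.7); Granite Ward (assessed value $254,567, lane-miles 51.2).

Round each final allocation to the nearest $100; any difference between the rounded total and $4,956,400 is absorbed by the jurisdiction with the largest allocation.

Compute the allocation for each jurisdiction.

Pioneer Township: $722,700 · Meridian Zone: $3,040,000 · Granite Ward: $1,193,700

Assessed value total 1,026,770; lane-miles total 228.3.
Blended shares (70% assessed value + 30% lane-miles): Pioneer Township 0.1458; Meridian Zone 0.6133; Granite Ward 0.2408.
Unrounded shares: Pioneer Township 722,748.17; Meridian Zone 3,039,997.88; Granite Ward 1,193,653.96.
Rounded to nearest $100: Pioneer Township $722,700; Meridian Zone $3,040,000; Granite Ward $1,193,700. Sum = $4,956,400.
Sum already equals the total — no adjustment.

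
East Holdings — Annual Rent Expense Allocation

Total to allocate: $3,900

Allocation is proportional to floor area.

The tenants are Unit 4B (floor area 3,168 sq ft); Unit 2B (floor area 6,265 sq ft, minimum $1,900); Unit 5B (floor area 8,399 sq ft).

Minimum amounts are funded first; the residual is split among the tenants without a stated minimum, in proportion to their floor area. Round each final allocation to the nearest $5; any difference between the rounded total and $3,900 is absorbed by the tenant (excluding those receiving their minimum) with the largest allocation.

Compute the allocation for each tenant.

Unit 4B: $550 | Unit 2B: $1,900 | Unit 5B: $1,450

Guaranteed amounts: Unit 2B $1,900. Remaining pool $2,000.
Remaining pool split over remaining floor area 11,567: Unit 4B 547.77 → $550; Unit 5B 1,452.23 → $1,450.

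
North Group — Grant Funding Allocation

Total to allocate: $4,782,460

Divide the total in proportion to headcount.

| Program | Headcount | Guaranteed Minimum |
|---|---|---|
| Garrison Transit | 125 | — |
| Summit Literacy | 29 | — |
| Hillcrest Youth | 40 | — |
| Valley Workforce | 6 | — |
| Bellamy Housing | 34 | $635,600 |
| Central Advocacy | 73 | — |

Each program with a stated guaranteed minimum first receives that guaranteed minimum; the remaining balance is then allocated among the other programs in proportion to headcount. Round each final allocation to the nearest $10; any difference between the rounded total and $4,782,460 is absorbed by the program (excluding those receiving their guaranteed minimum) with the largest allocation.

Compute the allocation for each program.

Minimums first: Bellamy Housing $635,600. Remaining pool $4,146,860.
Remaining pool split over remaining headcount 273: Garrison Transit 1,898,745.42 → $1,898,750; Summit Literacy 440,508.94 → $440,510; Hillcrest Youth 607,598.53 → $607,600; Valley Workforce 91,139.78 → $91,140; Central Advocacy 1,108,867.33 → $1,108,870.
Rounding difference −$10 applied to Garrison Transit → $1,898,740.

Garrison Transit: $1,898,740 | Summit Literacy: $440,510 | Hillcrest Youth: $607,600 | Valley Workforce: $91,140 | Bellamy Housing: $635,600 | Central Advocacy: $1,108,870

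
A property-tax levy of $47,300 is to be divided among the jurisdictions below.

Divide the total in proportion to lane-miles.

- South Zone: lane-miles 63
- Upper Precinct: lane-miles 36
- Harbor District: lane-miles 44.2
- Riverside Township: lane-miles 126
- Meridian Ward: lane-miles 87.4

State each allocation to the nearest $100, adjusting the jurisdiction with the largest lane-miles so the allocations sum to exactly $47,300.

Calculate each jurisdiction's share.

South Zone: $8,400 | Upper Precinct: $4,800 | Harbor District: $5,900 | Riverside Township: $16,600 | Meridian Ward: $11,600

Total lane-miles = 63 + 36 + 44.2 + 126 + 87.4 = 356.6.
Raw shares: South Zone 8,356.42; Upper Precinct 4,775.10; Harbor District 5,862.76; Riverside Township 16,712.84; Meridian Ward 11,592.88.
After rounding ($100): South Zone $8,400; Upper Precinct $4,800; Harbor District $5,900; Riverside Township $16,700; Meridian Ward $11,600. Sum = $47,400.
Difference $47,300 − $47,400 = −$100 applied to largest lane-miles (Riverside Township): Riverside Township becomes $16,600.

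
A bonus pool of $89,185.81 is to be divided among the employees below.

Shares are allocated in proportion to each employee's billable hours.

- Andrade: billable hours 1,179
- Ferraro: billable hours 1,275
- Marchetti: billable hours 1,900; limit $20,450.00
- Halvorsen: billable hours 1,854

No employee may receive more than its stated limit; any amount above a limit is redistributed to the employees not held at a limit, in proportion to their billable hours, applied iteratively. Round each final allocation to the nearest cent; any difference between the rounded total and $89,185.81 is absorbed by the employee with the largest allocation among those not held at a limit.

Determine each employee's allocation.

Sum of billable hours: 6,208.
Proportional shares (ignoring caps): Andrade 16,937.8334; Ferraro 18,316.9954; Marchetti 27,295.9148; Halvorsen 26,635.0663.
Capped: Marchetti ($20,450.00); balance $68,735.81 reallocated over remaining billable hours 4,308.
Shares after redistribution: Andrade 18,811.4020 → $18,811.40; Ferraro 20,343.1193 → $20,343.12; Halvorsen 29,581.2887 → $29,581.29.

Andrade: $18,811.40 · Ferraro: $20,343.12 · Marchetti: $20,450.00 · Halvorsen: $29,581.29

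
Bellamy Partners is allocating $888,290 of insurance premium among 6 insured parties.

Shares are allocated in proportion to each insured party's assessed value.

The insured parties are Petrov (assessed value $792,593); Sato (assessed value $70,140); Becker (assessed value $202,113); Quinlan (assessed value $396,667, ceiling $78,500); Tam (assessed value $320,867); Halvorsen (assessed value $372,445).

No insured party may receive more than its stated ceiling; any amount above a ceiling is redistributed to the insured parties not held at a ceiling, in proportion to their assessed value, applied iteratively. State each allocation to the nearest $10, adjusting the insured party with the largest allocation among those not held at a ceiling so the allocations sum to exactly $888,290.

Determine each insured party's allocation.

Total assessed value = 2,154,825.
Proportional shares (ignoring caps): Petrov 326,733.00; Sato 28,914.02; Becker 83,317.65; Quinlan 163,519.23; Tam 132,271.97; Halvorsen 153,534.12.
Capped: Quinlan ($78,500); balance $809,790 reallocated over remaining assessed value 1,758,158.
Redistributed shares: Petrov 365,060.41 → $365,060; Sato 32,305.78 → $32,310; Becker 93,091.23 → $93,090; Tam 147,788.13 → $147,790; Halvorsen 171,544.44 → $171,540.

Petrov: $365,060 | Sato: $32,310 | Becker: $93,090 | Quinlan: $78,500 | Tam: $147,790 | Halvorsen: $171,540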